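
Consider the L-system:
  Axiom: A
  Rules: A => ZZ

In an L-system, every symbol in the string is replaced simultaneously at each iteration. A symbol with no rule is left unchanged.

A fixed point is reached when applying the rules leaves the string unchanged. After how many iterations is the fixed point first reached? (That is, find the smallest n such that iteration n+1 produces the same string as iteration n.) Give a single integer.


Step 0: A
Step 1: ZZ
Step 2: ZZ  (unchanged — fixed point at step 1)

Answer: 1


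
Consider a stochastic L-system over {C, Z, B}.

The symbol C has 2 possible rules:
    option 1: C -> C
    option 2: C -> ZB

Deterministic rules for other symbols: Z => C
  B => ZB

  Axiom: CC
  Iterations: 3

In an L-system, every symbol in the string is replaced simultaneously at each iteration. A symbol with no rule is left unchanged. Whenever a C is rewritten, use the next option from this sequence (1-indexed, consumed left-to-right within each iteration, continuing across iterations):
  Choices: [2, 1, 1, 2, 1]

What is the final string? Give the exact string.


Answer: ZBCZBC

Derivation:
Step 0: CC
Step 1: ZBC  (used choices [2, 1])
Step 2: CZBC  (used choices [1])
Step 3: ZBCZBC  (used choices [2, 1])


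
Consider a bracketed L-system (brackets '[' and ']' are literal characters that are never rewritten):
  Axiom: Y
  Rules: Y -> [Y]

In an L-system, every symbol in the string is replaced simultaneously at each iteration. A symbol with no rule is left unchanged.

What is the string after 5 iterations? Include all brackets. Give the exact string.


Answer: [[[[[Y]]]]]

Derivation:
Step 0: Y
Step 1: [Y]
Step 2: [[Y]]
Step 3: [[[Y]]]
Step 4: [[[[Y]]]]
Step 5: [[[[[Y]]]]]


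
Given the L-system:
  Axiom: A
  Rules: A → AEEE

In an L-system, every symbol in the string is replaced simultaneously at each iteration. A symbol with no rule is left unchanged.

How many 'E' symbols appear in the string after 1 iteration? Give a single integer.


Answer: 3

Derivation:
Step 0: A  (0 'E')
Step 1: AEEE  (3 'E')


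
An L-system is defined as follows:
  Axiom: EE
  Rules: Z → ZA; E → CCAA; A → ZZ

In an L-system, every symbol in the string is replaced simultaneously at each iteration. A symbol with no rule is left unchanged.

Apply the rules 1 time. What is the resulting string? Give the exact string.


Step 0: EE
Step 1: CCAACCAA

Answer: CCAACCAA


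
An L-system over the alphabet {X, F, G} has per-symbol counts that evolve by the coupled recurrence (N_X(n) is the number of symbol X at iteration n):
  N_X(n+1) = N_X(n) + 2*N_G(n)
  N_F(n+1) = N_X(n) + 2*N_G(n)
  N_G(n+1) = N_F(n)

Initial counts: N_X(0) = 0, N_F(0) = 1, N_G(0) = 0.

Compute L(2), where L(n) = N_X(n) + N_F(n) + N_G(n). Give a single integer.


Step 0: N_X=0, N_F=1, N_G=0, L=1
Step 1: N_X=0, N_F=0, N_G=1, L=1
Step 2: N_X=2, N_F=2, N_G=0, L=4

Answer: 4


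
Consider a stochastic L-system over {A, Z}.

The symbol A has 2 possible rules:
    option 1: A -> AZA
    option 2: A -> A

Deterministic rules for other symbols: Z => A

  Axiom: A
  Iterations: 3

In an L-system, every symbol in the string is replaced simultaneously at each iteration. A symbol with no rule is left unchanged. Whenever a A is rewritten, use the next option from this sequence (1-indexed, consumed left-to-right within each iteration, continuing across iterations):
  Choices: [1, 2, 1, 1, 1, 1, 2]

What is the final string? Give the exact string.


Step 0: A
Step 1: AZA  (used choices [1])
Step 2: AAAZA  (used choices [2, 1])
Step 3: AZAAZAAZAAA  (used choices [1, 1, 1, 2])

Answer: AZAAZAAZAAA


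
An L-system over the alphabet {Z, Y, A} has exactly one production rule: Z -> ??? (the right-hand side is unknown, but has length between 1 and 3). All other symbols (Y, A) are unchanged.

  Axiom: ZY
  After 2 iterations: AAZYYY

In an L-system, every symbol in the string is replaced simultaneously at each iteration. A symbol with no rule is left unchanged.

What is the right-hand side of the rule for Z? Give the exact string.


Trying Z -> AZY:
  Step 0: ZY
  Step 1: AZYY
  Step 2: AAZYYY
Matches the given result.

Answer: AZY


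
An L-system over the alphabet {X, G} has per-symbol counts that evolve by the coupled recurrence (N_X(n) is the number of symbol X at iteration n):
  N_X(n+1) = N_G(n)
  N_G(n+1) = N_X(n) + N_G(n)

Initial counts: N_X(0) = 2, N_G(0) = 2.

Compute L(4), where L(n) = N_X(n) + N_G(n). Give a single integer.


Answer: 26

Derivation:
Step 0: N_X=2, N_G=2, L=4
Step 1: N_X=2, N_G=4, L=6
Step 2: N_X=4, N_G=6, L=10
Step 3: N_X=6, N_G=10, L=16
Step 4: N_X=10, N_G=16, L=26


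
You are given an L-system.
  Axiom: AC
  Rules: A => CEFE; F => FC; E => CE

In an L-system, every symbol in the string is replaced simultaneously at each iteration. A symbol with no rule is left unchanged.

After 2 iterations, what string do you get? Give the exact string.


Step 0: AC
Step 1: CEFEC
Step 2: CCEFCCEC

Answer: CCEFCCEC


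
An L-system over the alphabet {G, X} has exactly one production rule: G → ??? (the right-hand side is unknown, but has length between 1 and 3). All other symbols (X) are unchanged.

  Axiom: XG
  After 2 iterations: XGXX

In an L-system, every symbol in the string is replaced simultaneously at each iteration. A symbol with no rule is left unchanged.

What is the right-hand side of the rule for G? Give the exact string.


Trying G → GX:
  Step 0: XG
  Step 1: XGX
  Step 2: XGXX
Matches the given result.

Answer: GX


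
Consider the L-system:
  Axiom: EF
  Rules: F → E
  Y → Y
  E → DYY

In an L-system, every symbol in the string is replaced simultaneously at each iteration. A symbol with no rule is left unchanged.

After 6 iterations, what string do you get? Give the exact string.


Step 0: EF
Step 1: DYYE
Step 2: DYYDYY
Step 3: DYYDYY
Step 4: DYYDYY
Step 5: DYYDYY
Step 6: DYYDYY

Answer: DYYDYY


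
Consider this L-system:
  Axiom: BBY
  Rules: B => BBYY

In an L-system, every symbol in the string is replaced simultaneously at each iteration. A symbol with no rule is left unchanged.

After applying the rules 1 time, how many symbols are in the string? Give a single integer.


Answer: 9

Derivation:
Step 0: length = 3
Step 1: length = 9


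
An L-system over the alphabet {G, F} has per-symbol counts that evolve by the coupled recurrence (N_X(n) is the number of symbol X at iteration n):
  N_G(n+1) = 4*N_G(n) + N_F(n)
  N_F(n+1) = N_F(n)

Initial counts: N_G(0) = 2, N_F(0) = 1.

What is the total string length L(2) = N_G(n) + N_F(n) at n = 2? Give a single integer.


Step 0: N_G=2, N_F=1, L=3
Step 1: N_G=9, N_F=1, L=10
Step 2: N_G=37, N_F=1, L=38

Answer: 38


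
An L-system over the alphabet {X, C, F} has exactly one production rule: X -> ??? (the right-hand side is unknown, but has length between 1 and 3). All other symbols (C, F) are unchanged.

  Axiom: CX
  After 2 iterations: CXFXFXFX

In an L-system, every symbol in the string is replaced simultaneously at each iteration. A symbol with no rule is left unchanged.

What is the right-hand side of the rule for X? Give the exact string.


Trying X -> XFX:
  Step 0: CX
  Step 1: CXFX
  Step 2: CXFXFXFX
Matches the given result.

Answer: XFX


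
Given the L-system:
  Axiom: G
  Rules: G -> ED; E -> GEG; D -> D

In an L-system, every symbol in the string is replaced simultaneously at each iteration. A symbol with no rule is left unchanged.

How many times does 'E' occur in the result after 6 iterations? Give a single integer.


Answer: 21

Derivation:
Step 0: G  (0 'E')
Step 1: ED  (1 'E')
Step 2: GEGD  (1 'E')
Step 3: EDGEGEDD  (3 'E')
Step 4: GEGDEDGEGEDGEGDD  (5 'E')
Step 5: EDGEGEDDGEGDEDGEGEDGEGDEDGEGEDDD  (11 'E')
Step 6: GEGDEDGEGEDGEGDDEDGEGEDDGEGDEDGEGEDGEGDEDGEGEDDGEGDEDGEGEDGEGDDD  (21 'E')


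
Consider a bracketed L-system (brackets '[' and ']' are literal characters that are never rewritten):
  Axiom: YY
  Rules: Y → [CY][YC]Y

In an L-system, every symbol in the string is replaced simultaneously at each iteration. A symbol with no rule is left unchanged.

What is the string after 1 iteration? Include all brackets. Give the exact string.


Answer: [CY][YC]Y[CY][YC]Y

Derivation:
Step 0: YY
Step 1: [CY][YC]Y[CY][YC]Y


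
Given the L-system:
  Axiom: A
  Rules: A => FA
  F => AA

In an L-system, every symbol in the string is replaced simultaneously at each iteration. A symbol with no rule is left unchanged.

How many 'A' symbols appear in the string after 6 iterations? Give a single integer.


Step 0: A  (1 'A')
Step 1: FA  (1 'A')
Step 2: AAFA  (3 'A')
Step 3: FAFAAAFA  (5 'A')
Step 4: AAFAAAFAFAFAAAFA  (11 'A')
Step 5: FAFAAAFAFAFAAAFAAAFAAAFAFAFAAAFA  (21 'A')
Step 6: AAFAAAFAFAFAAAFAAAFAAAFAFAFAAAFAFAFAAAFAFAFAAAFAAAFAAAFAFAFAAAFA  (43 'A')

Answer: 43


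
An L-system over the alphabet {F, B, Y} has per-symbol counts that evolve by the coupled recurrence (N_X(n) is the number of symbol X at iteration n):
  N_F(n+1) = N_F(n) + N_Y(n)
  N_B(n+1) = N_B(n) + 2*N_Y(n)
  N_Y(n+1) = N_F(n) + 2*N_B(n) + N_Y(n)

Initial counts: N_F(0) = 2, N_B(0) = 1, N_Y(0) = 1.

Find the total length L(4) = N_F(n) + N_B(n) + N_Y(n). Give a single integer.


Step 0: N_F=2, N_B=1, N_Y=1, L=4
Step 1: N_F=3, N_B=3, N_Y=5, L=11
Step 2: N_F=8, N_B=13, N_Y=14, L=35
Step 3: N_F=22, N_B=41, N_Y=48, L=111
Step 4: N_F=70, N_B=137, N_Y=152, L=359

Answer: 359


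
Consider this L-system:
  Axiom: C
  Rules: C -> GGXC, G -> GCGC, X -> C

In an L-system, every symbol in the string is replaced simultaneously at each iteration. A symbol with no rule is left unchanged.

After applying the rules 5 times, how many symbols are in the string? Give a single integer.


Answer: 655

Derivation:
Step 0: length = 1
Step 1: length = 4
Step 2: length = 13
Step 3: length = 49
Step 4: length = 178
Step 5: length = 655


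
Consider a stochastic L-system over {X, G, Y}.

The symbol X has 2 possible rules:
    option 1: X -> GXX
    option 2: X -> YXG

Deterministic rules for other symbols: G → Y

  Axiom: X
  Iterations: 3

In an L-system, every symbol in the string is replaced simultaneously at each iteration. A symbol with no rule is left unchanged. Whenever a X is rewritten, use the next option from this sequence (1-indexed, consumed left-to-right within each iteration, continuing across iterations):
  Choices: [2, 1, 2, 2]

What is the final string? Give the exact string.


Step 0: X
Step 1: YXG  (used choices [2])
Step 2: YGXXY  (used choices [1])
Step 3: YYYXGYXGY  (used choices [2, 2])

Answer: YYYXGYXGY


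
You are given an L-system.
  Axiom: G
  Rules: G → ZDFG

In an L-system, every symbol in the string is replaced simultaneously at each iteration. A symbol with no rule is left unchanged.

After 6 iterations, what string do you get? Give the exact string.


Step 0: G
Step 1: ZDFG
Step 2: ZDFZDFG
Step 3: ZDFZDFZDFG
Step 4: ZDFZDFZDFZDFG
Step 5: ZDFZDFZDFZDFZDFG
Step 6: ZDFZDFZDFZDFZDFZDFG

Answer: ZDFZDFZDFZDFZDFZDFG


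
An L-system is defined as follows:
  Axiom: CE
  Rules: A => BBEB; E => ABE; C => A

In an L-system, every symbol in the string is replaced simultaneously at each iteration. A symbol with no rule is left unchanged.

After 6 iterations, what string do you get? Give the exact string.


Step 0: CE
Step 1: AABE
Step 2: BBEBBBEBBABE
Step 3: BBABEBBBABEBBBBEBBABE
Step 4: BBBBEBBABEBBBBBEBBABEBBBBABEBBBBEBBABE
Step 5: BBBBABEBBBBEBBABEBBBBBABEBBBBEBBABEBBBBBBEBBABEBBBBABEBBBBEBBABE
Step 6: BBBBBBEBBABEBBBBABEBBBBEBBABEBBBBBBBEBBABEBBBBABEBBBBEBBABEBBBBBBABEBBBBEBBABEBBBBBBEBBABEBBBBABEBBBBEBBABE

Answer: BBBBBBEBBABEBBBBABEBBBBEBBABEBBBBBBBEBBABEBBBBABEBBBBEBBABEBBBBBBABEBBBBEBBABEBBBBBBEBBABEBBBBABEBBBBEBBABE


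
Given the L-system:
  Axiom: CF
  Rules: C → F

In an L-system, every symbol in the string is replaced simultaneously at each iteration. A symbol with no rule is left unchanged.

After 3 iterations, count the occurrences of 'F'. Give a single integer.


Answer: 2

Derivation:
Step 0: CF  (1 'F')
Step 1: FF  (2 'F')
Step 2: FF  (2 'F')
Step 3: FF  (2 'F')


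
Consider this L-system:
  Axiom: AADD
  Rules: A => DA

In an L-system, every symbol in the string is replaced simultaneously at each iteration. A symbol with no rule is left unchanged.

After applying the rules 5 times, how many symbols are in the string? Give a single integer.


Answer: 14

Derivation:
Step 0: length = 4
Step 1: length = 6
Step 2: length = 8
Step 3: length = 10
Step 4: length = 12
Step 5: length = 14


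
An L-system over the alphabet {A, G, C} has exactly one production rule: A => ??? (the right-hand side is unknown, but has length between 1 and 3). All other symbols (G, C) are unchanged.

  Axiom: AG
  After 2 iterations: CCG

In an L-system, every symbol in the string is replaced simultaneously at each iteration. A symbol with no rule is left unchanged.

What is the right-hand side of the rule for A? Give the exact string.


Answer: CC

Derivation:
Trying A => CC:
  Step 0: AG
  Step 1: CCG
  Step 2: CCG
Matches the given result.


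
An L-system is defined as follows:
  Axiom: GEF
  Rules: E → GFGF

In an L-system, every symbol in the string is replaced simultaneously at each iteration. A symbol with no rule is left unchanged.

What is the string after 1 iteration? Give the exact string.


Step 0: GEF
Step 1: GGFGFF

Answer: GGFGFF


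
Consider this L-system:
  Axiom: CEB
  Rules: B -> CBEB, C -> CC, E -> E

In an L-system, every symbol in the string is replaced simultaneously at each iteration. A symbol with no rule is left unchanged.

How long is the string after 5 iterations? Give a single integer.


Step 0: length = 3
Step 1: length = 7
Step 2: length = 16
Step 3: length = 36
Step 4: length = 80
Step 5: length = 176

Answer: 176


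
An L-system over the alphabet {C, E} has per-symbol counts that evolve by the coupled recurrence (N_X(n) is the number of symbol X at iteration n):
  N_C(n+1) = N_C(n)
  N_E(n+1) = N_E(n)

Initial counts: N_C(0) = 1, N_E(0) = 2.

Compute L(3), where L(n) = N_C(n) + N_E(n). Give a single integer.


Step 0: N_C=1, N_E=2, L=3
Step 1: N_C=1, N_E=2, L=3
Step 2: N_C=1, N_E=2, L=3
Step 3: N_C=1, N_E=2, L=3

Answer: 3


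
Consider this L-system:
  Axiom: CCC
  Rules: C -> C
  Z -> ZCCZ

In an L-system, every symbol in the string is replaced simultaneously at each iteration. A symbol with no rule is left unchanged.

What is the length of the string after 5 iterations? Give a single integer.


Answer: 3

Derivation:
Step 0: length = 3
Step 1: length = 3
Step 2: length = 3
Step 3: length = 3
Step 4: length = 3
Step 5: length = 3


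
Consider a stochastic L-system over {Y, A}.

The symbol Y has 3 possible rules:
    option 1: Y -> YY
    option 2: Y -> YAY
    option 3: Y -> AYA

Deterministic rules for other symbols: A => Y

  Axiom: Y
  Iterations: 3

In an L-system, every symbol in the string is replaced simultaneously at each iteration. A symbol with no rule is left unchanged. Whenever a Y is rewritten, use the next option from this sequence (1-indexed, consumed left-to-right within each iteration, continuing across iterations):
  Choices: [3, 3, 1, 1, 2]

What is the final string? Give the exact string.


Answer: YYYYYYYAY

Derivation:
Step 0: Y
Step 1: AYA  (used choices [3])
Step 2: YAYAY  (used choices [3])
Step 3: YYYYYYYAY  (used choices [1, 1, 2])


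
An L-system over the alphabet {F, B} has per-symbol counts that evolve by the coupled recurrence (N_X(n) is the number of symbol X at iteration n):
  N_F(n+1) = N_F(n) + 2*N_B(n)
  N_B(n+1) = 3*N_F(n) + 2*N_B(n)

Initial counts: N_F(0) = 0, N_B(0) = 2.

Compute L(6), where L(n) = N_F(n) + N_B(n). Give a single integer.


Step 0: N_F=0, N_B=2, L=2
Step 1: N_F=4, N_B=4, L=8
Step 2: N_F=12, N_B=20, L=32
Step 3: N_F=52, N_B=76, L=128
Step 4: N_F=204, N_B=308, L=512
Step 5: N_F=820, N_B=1228, L=2048
Step 6: N_F=3276, N_B=4916, L=8192

Answer: 8192


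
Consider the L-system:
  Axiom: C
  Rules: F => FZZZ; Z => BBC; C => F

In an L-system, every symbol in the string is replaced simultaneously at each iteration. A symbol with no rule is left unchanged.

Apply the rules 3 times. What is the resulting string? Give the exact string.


Answer: FZZZBBCBBCBBC

Derivation:
Step 0: C
Step 1: F
Step 2: FZZZ
Step 3: FZZZBBCBBCBBC


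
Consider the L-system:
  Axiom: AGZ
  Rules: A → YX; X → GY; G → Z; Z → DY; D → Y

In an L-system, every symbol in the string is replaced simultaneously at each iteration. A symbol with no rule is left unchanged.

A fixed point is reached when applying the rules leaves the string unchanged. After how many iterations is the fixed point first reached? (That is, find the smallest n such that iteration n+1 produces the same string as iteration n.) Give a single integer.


Answer: 5

Derivation:
Step 0: AGZ
Step 1: YXZDY
Step 2: YGYDYYY
Step 3: YZYYYYY
Step 4: YDYYYYYY
Step 5: YYYYYYYY
Step 6: YYYYYYYY  (unchanged — fixed point at step 5)


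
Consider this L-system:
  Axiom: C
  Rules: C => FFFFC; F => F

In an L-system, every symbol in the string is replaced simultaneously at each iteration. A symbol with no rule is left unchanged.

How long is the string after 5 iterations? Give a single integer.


Answer: 21

Derivation:
Step 0: length = 1
Step 1: length = 5
Step 2: length = 9
Step 3: length = 13
Step 4: length = 17
Step 5: length = 21


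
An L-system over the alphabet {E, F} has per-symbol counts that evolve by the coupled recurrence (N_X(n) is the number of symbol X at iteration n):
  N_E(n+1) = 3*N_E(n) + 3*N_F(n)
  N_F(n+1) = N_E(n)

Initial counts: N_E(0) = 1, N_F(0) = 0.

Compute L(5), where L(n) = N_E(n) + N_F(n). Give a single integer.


Answer: 819

Derivation:
Step 0: N_E=1, N_F=0, L=1
Step 1: N_E=3, N_F=1, L=4
Step 2: N_E=12, N_F=3, L=15
Step 3: N_E=45, N_F=12, L=57
Step 4: N_E=171, N_F=45, L=216
Step 5: N_E=648, N_F=171, L=819


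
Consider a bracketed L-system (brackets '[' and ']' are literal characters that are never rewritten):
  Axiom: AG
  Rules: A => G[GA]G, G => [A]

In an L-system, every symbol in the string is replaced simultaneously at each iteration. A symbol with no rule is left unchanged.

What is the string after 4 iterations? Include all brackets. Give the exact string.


Answer: [[A][[A]G[GA]G][A]][[[A][[A]G[GA]G][A]][G[GA]G][[G[GA]G][A][[A]G[GA]G][A]][G[GA]G]][[A][[A]G[GA]G][A]][[G[GA]G][[G[GA]G][A][[A]G[GA]G][A]][G[GA]G]]

Derivation:
Step 0: AG
Step 1: G[GA]G[A]
Step 2: [A][[A]G[GA]G][A][G[GA]G]
Step 3: [G[GA]G][[G[GA]G][A][[A]G[GA]G][A]][G[GA]G][[A][[A]G[GA]G][A]]
Step 4: [[A][[A]G[GA]G][A]][[[A][[A]G[GA]G][A]][G[GA]G][[G[GA]G][A][[A]G[GA]G][A]][G[GA]G]][[A][[A]G[GA]G][A]][[G[GA]G][[G[GA]G][A][[A]G[GA]G][A]][G[GA]G]]


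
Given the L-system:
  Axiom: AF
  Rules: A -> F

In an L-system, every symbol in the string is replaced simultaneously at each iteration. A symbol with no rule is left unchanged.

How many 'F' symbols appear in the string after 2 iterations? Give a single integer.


Step 0: AF  (1 'F')
Step 1: FF  (2 'F')
Step 2: FF  (2 'F')

Answer: 2


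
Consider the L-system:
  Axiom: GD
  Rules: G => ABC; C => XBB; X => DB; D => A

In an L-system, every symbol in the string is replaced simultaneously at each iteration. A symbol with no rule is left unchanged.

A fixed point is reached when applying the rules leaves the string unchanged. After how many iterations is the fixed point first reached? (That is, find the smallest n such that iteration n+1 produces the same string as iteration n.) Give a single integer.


Step 0: GD
Step 1: ABCA
Step 2: ABXBBA
Step 3: ABDBBBA
Step 4: ABABBBA
Step 5: ABABBBA  (unchanged — fixed point at step 4)

Answer: 4


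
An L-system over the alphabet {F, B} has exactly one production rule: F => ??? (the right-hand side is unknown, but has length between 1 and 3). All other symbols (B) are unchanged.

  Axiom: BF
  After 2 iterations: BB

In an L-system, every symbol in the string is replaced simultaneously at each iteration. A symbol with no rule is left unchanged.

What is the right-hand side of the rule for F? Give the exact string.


Answer: B

Derivation:
Trying F => B:
  Step 0: BF
  Step 1: BB
  Step 2: BB
Matches the given result.


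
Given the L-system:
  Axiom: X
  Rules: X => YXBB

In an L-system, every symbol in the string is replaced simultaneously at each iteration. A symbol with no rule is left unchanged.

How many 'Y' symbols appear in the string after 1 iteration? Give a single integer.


Answer: 1

Derivation:
Step 0: X  (0 'Y')
Step 1: YXBB  (1 'Y')


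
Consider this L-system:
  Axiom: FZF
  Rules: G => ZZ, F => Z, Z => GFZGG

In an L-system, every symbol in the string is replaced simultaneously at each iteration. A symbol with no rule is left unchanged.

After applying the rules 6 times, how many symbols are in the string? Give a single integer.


Answer: 2297

Derivation:
Step 0: length = 3
Step 1: length = 7
Step 2: length = 22
Step 3: length = 71
Step 4: length = 225
Step 5: length = 722
Step 6: length = 2297


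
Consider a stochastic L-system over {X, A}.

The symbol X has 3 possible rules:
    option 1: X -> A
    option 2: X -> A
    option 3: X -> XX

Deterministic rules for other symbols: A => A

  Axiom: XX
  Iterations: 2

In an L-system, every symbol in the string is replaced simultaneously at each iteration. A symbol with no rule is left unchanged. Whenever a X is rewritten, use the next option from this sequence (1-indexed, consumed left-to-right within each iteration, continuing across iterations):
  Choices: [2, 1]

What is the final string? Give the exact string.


Answer: AA

Derivation:
Step 0: XX
Step 1: AA  (used choices [2, 1])
Step 2: AA  (used choices [])


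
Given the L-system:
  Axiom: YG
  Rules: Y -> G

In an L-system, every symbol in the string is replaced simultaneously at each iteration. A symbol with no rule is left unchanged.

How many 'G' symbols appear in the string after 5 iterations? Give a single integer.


Step 0: YG  (1 'G')
Step 1: GG  (2 'G')
Step 2: GG  (2 'G')
Step 3: GG  (2 'G')
Step 4: GG  (2 'G')
Step 5: GG  (2 'G')

Answer: 2


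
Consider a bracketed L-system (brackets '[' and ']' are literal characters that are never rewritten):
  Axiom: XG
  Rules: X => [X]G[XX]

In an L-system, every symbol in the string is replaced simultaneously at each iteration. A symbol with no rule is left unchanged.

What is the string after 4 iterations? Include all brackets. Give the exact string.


Answer: [[[[X]G[XX]]G[[X]G[XX][X]G[XX]]]G[[[X]G[XX]]G[[X]G[XX][X]G[XX]][[X]G[XX]]G[[X]G[XX][X]G[XX]]]]G[[[[X]G[XX]]G[[X]G[XX][X]G[XX]]]G[[[X]G[XX]]G[[X]G[XX][X]G[XX]][[X]G[XX]]G[[X]G[XX][X]G[XX]]][[[X]G[XX]]G[[X]G[XX][X]G[XX]]]G[[[X]G[XX]]G[[X]G[XX][X]G[XX]][[X]G[XX]]G[[X]G[XX][X]G[XX]]]]G

Derivation:
Step 0: XG
Step 1: [X]G[XX]G
Step 2: [[X]G[XX]]G[[X]G[XX][X]G[XX]]G
Step 3: [[[X]G[XX]]G[[X]G[XX][X]G[XX]]]G[[[X]G[XX]]G[[X]G[XX][X]G[XX]][[X]G[XX]]G[[X]G[XX][X]G[XX]]]G
Step 4: [[[[X]G[XX]]G[[X]G[XX][X]G[XX]]]G[[[X]G[XX]]G[[X]G[XX][X]G[XX]][[X]G[XX]]G[[X]G[XX][X]G[XX]]]]G[[[[X]G[XX]]G[[X]G[XX][X]G[XX]]]G[[[X]G[XX]]G[[X]G[XX][X]G[XX]][[X]G[XX]]G[[X]G[XX][X]G[XX]]][[[X]G[XX]]G[[X]G[XX][X]G[XX]]]G[[[X]G[XX]]G[[X]G[XX][X]G[XX]][[X]G[XX]]G[[X]G[XX][X]G[XX]]]]G


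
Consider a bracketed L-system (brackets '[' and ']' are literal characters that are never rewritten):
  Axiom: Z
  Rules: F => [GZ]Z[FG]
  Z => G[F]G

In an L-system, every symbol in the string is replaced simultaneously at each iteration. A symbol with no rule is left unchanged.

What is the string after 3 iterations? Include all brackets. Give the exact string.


Answer: G[[GG[F]G]G[F]G[[GZ]Z[FG]G]]G

Derivation:
Step 0: Z
Step 1: G[F]G
Step 2: G[[GZ]Z[FG]]G
Step 3: G[[GG[F]G]G[F]G[[GZ]Z[FG]G]]G


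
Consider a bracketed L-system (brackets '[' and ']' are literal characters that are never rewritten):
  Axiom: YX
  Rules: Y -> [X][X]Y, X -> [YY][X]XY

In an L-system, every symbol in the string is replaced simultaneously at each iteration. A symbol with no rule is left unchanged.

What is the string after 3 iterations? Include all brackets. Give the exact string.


Answer: [[[X][X]Y[X][X]Y][[YY][X]XY][YY][X]XY[X][X]Y][[[X][X]Y[X][X]Y][[YY][X]XY][YY][X]XY[X][X]Y][[YY][X]XY][[YY][X]XY][X][X]Y[[[YY][X]XY][[YY][X]XY][X][X]Y[[YY][X]XY][[YY][X]XY][X][X]Y][[[X][X]Y[X][X]Y][[YY][X]XY][YY][X]XY[X][X]Y][[X][X]Y[X][X]Y][[YY][X]XY][YY][X]XY[X][X]Y[[YY][X]XY][[YY][X]XY][X][X]Y

Derivation:
Step 0: YX
Step 1: [X][X]Y[YY][X]XY
Step 2: [[YY][X]XY][[YY][X]XY][X][X]Y[[X][X]Y[X][X]Y][[YY][X]XY][YY][X]XY[X][X]Y
Step 3: [[[X][X]Y[X][X]Y][[YY][X]XY][YY][X]XY[X][X]Y][[[X][X]Y[X][X]Y][[YY][X]XY][YY][X]XY[X][X]Y][[YY][X]XY][[YY][X]XY][X][X]Y[[[YY][X]XY][[YY][X]XY][X][X]Y[[YY][X]XY][[YY][X]XY][X][X]Y][[[X][X]Y[X][X]Y][[YY][X]XY][YY][X]XY[X][X]Y][[X][X]Y[X][X]Y][[YY][X]XY][YY][X]XY[X][X]Y[[YY][X]XY][[YY][X]XY][X][X]Y


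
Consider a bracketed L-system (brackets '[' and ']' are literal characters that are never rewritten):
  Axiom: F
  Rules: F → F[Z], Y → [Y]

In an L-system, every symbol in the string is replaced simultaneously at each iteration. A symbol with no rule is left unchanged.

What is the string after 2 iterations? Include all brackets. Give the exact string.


Answer: F[Z][Z]

Derivation:
Step 0: F
Step 1: F[Z]
Step 2: F[Z][Z]


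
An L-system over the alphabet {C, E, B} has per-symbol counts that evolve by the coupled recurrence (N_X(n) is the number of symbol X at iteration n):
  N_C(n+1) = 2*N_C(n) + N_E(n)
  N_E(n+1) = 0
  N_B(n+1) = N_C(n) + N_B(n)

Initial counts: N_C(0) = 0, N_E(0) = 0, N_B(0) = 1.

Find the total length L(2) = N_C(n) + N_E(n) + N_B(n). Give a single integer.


Answer: 1

Derivation:
Step 0: N_C=0, N_E=0, N_B=1, L=1
Step 1: N_C=0, N_E=0, N_B=1, L=1
Step 2: N_C=0, N_E=0, N_B=1, L=1


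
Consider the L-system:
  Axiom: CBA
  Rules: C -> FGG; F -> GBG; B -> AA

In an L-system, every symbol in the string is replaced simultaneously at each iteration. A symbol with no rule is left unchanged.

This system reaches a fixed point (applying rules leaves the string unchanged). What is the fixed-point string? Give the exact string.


Step 0: CBA
Step 1: FGGAAA
Step 2: GBGGGAAA
Step 3: GAAGGGAAA
Step 4: GAAGGGAAA  (unchanged — fixed point at step 3)

Answer: GAAGGGAAA


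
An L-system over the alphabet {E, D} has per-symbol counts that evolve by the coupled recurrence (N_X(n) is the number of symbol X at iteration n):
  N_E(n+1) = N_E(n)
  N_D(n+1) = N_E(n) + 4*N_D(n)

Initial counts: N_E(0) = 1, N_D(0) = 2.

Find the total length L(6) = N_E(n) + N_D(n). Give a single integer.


Answer: 9558

Derivation:
Step 0: N_E=1, N_D=2, L=3
Step 1: N_E=1, N_D=9, L=10
Step 2: N_E=1, N_D=37, L=38
Step 3: N_E=1, N_D=149, L=150
Step 4: N_E=1, N_D=597, L=598
Step 5: N_E=1, N_D=2389, L=2390
Step 6: N_E=1, N_D=9557, L=9558


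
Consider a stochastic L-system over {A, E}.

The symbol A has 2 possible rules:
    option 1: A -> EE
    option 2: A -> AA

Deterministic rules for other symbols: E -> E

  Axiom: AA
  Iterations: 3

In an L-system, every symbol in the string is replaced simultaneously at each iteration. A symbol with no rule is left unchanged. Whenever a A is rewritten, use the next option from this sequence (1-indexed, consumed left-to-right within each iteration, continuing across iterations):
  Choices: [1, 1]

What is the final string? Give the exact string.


Step 0: AA
Step 1: EEEE  (used choices [1, 1])
Step 2: EEEE  (used choices [])
Step 3: EEEE  (used choices [])

Answer: EEEE


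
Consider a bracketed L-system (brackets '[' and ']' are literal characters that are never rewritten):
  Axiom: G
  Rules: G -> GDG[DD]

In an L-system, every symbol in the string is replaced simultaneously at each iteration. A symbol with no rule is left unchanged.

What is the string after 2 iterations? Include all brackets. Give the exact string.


Step 0: G
Step 1: GDG[DD]
Step 2: GDG[DD]DGDG[DD][DD]

Answer: GDG[DD]DGDG[DD][DD]


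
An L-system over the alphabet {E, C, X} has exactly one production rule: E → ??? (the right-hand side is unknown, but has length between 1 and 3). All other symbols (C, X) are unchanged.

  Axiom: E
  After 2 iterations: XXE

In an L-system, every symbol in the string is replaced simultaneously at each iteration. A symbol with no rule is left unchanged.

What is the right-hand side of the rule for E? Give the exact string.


Trying E → XE:
  Step 0: E
  Step 1: XE
  Step 2: XXE
Matches the given result.

Answer: XE


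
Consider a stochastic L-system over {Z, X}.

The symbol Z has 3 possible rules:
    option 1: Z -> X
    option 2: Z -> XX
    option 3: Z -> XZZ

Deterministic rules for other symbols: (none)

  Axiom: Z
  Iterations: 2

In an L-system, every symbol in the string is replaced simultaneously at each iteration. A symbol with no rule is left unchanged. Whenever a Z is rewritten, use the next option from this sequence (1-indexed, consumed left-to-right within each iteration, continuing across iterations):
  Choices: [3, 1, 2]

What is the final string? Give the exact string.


Answer: XXXX

Derivation:
Step 0: Z
Step 1: XZZ  (used choices [3])
Step 2: XXXX  (used choices [1, 2])


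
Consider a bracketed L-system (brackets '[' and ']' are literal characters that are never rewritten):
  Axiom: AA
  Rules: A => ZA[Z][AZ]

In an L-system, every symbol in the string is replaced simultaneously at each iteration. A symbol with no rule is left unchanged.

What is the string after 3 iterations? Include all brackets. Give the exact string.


Answer: ZZZA[Z][AZ][Z][ZA[Z][AZ]Z][Z][ZZA[Z][AZ][Z][ZA[Z][AZ]Z]Z]ZZZA[Z][AZ][Z][ZA[Z][AZ]Z][Z][ZZA[Z][AZ][Z][ZA[Z][AZ]Z]Z]

Derivation:
Step 0: AA
Step 1: ZA[Z][AZ]ZA[Z][AZ]
Step 2: ZZA[Z][AZ][Z][ZA[Z][AZ]Z]ZZA[Z][AZ][Z][ZA[Z][AZ]Z]
Step 3: ZZZA[Z][AZ][Z][ZA[Z][AZ]Z][Z][ZZA[Z][AZ][Z][ZA[Z][AZ]Z]Z]ZZZA[Z][AZ][Z][ZA[Z][AZ]Z][Z][ZZA[Z][AZ][Z][ZA[Z][AZ]Z]Z]


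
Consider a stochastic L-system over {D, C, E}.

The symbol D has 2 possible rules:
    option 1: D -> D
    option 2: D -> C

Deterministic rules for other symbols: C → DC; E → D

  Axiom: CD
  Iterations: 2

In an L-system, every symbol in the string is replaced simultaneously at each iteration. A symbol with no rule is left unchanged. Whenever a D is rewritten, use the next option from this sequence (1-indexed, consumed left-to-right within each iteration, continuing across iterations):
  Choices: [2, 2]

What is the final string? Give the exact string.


Step 0: CD
Step 1: DCC  (used choices [2])
Step 2: CDCDC  (used choices [2])

Answer: CDCDC


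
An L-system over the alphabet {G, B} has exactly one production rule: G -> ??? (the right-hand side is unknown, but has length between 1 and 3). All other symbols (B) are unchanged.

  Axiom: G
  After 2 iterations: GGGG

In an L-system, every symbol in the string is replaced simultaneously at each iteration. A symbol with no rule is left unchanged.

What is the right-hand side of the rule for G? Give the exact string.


Trying G -> GG:
  Step 0: G
  Step 1: GG
  Step 2: GGGG
Matches the given result.

Answer: GG


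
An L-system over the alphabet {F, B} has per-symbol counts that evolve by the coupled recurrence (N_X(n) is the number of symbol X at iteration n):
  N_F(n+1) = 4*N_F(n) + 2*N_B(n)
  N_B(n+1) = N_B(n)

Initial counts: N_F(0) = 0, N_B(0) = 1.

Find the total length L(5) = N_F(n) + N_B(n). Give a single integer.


Step 0: N_F=0, N_B=1, L=1
Step 1: N_F=2, N_B=1, L=3
Step 2: N_F=10, N_B=1, L=11
Step 3: N_F=42, N_B=1, L=43
Step 4: N_F=170, N_B=1, L=171
Step 5: N_F=682, N_B=1, L=683

Answer: 683


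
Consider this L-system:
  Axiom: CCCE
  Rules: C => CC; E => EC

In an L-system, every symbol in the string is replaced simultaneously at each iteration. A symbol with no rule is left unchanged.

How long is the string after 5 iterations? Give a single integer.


Step 0: length = 4
Step 1: length = 8
Step 2: length = 16
Step 3: length = 32
Step 4: length = 64
Step 5: length = 128

Answer: 128


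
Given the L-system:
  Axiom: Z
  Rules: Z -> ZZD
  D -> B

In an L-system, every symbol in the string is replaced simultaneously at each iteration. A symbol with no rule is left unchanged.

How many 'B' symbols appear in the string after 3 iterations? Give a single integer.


Step 0: Z  (0 'B')
Step 1: ZZD  (0 'B')
Step 2: ZZDZZDB  (1 'B')
Step 3: ZZDZZDBZZDZZDBB  (3 'B')

Answer: 3


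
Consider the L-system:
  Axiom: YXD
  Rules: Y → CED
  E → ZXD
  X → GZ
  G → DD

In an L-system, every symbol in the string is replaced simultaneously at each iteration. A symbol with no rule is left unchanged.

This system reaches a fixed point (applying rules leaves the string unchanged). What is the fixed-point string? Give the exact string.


Step 0: YXD
Step 1: CEDGZD
Step 2: CZXDDDDZD
Step 3: CZGZDDDDZD
Step 4: CZDDZDDDDZD
Step 5: CZDDZDDDDZD  (unchanged — fixed point at step 4)

Answer: CZDDZDDDDZD


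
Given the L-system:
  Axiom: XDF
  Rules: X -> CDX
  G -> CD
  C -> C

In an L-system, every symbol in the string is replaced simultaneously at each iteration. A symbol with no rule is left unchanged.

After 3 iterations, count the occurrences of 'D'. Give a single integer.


Step 0: XDF  (1 'D')
Step 1: CDXDF  (2 'D')
Step 2: CDCDXDF  (3 'D')
Step 3: CDCDCDXDF  (4 'D')

Answer: 4


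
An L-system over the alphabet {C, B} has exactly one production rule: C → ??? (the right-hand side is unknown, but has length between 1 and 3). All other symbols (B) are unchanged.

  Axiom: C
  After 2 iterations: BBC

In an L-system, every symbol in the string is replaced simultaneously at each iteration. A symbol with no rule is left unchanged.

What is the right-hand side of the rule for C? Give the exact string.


Answer: BC

Derivation:
Trying C → BC:
  Step 0: C
  Step 1: BC
  Step 2: BBC
Matches the given result.


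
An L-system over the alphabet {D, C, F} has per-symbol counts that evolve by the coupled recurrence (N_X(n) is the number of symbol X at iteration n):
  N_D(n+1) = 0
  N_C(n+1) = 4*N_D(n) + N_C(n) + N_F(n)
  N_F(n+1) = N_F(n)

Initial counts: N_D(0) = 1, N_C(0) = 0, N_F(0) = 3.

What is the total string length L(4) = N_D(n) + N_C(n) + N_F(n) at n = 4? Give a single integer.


Answer: 19

Derivation:
Step 0: N_D=1, N_C=0, N_F=3, L=4
Step 1: N_D=0, N_C=7, N_F=3, L=10
Step 2: N_D=0, N_C=10, N_F=3, L=13
Step 3: N_D=0, N_C=13, N_F=3, L=16
Step 4: N_D=0, N_C=16, N_F=3, L=19


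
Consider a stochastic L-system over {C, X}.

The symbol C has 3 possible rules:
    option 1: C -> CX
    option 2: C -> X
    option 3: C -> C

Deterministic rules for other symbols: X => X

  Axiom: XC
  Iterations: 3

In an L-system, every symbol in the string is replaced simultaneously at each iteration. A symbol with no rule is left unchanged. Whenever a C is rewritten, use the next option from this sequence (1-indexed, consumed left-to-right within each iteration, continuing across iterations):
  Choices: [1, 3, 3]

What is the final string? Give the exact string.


Answer: XCX

Derivation:
Step 0: XC
Step 1: XCX  (used choices [1])
Step 2: XCX  (used choices [3])
Step 3: XCX  (used choices [3])


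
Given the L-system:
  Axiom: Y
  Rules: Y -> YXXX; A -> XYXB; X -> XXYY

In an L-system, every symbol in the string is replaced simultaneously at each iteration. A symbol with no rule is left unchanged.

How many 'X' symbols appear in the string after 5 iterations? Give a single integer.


Step 0: Y  (0 'X')
Step 1: YXXX  (3 'X')
Step 2: YXXXXXYYXXYYXXYY  (9 'X')
Step 3: YXXXXXYYXXYYXXYYXXYYXXYYYXXXYXXXXXYYXXYYYXXXYXXXXXYYXXYYYXXXYXXX  (39 'X')
Step 4: YXXXXXYYXXYYXXYYXXYYXXYYYXXXYXXXXXYYXXYYYXXXYXXXXXYYXXYYYXXXYXXXXXYYXXYYYXXXYXXXXXYYXXYYYXXXYXXXYXXXXXYYXXYYXXYYYXXXXXYYXXYYXXYYXXYYXXYYYXXXYXXXXXYYXXYYYXXXYXXXYXXXXXYYXXYYXXYYYXXXXXYYXXYYXXYYXXYYXXYYYXXXYXXXXXYYXXYYYXXXYXXXYXXXXXYYXXYYXXYYYXXXXXYYXXYYXXYY  (153 'X')
Step 5: YXXXXXYYXXYYXXYYXXYYXXYYYXXXYXXXXXYYXXYYYXXXYXXXXXYYXXYYYXXXYXXXXXYYXXYYYXXXYXXXXXYYXXYYYXXXYXXXYXXXXXYYXXYYXXYYYXXXXXYYXXYYXXYYXXYYXXYYYXXXYXXXXXYYXXYYYXXXYXXXYXXXXXYYXXYYXXYYYXXXXXYYXXYYXXYYXXYYXXYYYXXXYXXXXXYYXXYYYXXXYXXXYXXXXXYYXXYYXXYYYXXXXXYYXXYYXXYYXXYYXXYYYXXXYXXXXXYYXXYYYXXXYXXXYXXXXXYYXXYYXXYYYXXXXXYYXXYYXXYYXXYYXXYYYXXXYXXXXXYYXXYYYXXXYXXXYXXXXXYYXXYYXXYYYXXXXXYYXXYYXXYYYXXXXXYYXXYYXXYYXXYYXXYYYXXXYXXXXXYYXXYYYXXXYXXXXXYYXXYYYXXXYXXXYXXXXXYYXXYYXXYYXXYYXXYYYXXXYXXXXXYYXXYYYXXXYXXXXXYYXXYYYXXXYXXXXXYYXXYYYXXXYXXXXXYYXXYYYXXXYXXXYXXXXXYYXXYYXXYYYXXXXXYYXXYYXXYYXXYYXXYYYXXXYXXXXXYYXXYYYXXXYXXXYXXXXXYYXXYYXXYYYXXXXXYYXXYYXXYYYXXXXXYYXXYYXXYYXXYYXXYYYXXXYXXXXXYYXXYYYXXXYXXXXXYYXXYYYXXXYXXXYXXXXXYYXXYYXXYYXXYYXXYYYXXXYXXXXXYYXXYYYXXXYXXXXXYYXXYYYXXXYXXXXXYYXXYYYXXXYXXXXXYYXXYYYXXXYXXXYXXXXXYYXXYYXXYYYXXXXXYYXXYYXXYYXXYYXXYYYXXXYXXXXXYYXXYYYXXXYXXXYXXXXXYYXXYYXXYYYXXXXXYYXXYYXXYYYXXXXXYYXXYYXXYYXXYYXXYYYXXXYXXXXXYYXXYYYXXXYXXXXXYYXXYYYXXXYXXXYXXXXXYYXXYYXXYYXXYYXXYYYXXXYXXXXXYYXXYYYXXXYXXXXXYYXXYYYXXXYXXX  (615 'X')

Answer: 615


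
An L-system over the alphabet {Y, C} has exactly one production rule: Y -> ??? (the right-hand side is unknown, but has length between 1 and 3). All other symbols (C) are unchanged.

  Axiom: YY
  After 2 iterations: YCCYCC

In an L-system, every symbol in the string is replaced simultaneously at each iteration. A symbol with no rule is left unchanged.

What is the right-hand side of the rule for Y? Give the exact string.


Answer: YC

Derivation:
Trying Y -> YC:
  Step 0: YY
  Step 1: YCYC
  Step 2: YCCYCC
Matches the given result.


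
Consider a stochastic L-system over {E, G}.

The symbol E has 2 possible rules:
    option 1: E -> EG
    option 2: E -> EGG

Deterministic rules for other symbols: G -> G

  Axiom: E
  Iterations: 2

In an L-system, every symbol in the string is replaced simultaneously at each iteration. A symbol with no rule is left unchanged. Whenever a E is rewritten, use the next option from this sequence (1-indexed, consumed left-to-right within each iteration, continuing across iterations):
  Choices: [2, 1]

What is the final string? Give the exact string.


Step 0: E
Step 1: EGG  (used choices [2])
Step 2: EGGG  (used choices [1])

Answer: EGGG


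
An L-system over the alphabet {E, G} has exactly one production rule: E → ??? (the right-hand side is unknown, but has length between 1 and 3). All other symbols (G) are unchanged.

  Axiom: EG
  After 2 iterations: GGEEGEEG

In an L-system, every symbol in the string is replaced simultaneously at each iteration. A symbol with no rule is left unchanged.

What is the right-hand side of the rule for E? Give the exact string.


Answer: GEE

Derivation:
Trying E → GEE:
  Step 0: EG
  Step 1: GEEG
  Step 2: GGEEGEEG
Matches the given result.


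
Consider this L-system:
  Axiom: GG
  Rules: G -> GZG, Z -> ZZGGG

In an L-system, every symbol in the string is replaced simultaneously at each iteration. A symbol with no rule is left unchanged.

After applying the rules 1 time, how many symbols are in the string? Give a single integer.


Step 0: length = 2
Step 1: length = 6

Answer: 6


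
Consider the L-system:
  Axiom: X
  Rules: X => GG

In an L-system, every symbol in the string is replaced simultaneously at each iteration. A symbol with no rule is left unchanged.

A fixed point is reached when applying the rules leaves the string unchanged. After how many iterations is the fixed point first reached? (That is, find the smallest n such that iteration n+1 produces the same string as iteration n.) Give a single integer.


Answer: 1

Derivation:
Step 0: X
Step 1: GG
Step 2: GG  (unchanged — fixed point at step 1)


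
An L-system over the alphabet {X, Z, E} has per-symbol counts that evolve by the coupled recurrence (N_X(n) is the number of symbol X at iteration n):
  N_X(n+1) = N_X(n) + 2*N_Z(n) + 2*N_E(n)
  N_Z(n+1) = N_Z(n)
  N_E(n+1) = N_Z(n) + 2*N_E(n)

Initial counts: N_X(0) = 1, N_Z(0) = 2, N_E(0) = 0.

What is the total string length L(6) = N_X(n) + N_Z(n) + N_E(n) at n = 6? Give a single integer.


Answer: 381

Derivation:
Step 0: N_X=1, N_Z=2, N_E=0, L=3
Step 1: N_X=5, N_Z=2, N_E=2, L=9
Step 2: N_X=13, N_Z=2, N_E=6, L=21
Step 3: N_X=29, N_Z=2, N_E=14, L=45
Step 4: N_X=61, N_Z=2, N_E=30, L=93
Step 5: N_X=125, N_Z=2, N_E=62, L=189
Step 6: N_X=253, N_Z=2, N_E=126, L=381
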